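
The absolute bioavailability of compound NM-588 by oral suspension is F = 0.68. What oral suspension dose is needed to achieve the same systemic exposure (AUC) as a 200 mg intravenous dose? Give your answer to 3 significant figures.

D_oral = 294 mg

For equal systemic exposure: F × D_ev = D_iv
D_ev = D_iv / F = 200 / 0.68 = 294.118 mg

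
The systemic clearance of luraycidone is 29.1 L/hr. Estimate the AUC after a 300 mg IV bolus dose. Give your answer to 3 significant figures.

AUC = 10.3 mg/L·hr

AUC_0→∞ = Dose_iv / CL
        = 300 / 29.1 = 10.3093 mg/L·hr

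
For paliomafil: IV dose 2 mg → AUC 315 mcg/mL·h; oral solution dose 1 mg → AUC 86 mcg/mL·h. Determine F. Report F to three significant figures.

F = (AUC_ev / D_ev) / (AUC_iv / D_iv)
  = (86/1) / (315/2)
  = 86 / 157.5 = 0.5460

F = 0.546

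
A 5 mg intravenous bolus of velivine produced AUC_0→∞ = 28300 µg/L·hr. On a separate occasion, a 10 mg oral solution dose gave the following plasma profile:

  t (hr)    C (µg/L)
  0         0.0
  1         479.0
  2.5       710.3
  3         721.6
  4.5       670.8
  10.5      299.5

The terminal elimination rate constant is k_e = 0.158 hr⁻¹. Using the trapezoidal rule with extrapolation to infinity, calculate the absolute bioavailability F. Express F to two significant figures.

Trapezoidal AUC_0→10.5 (oral solution):
  [0→1]: (0.0+479.0)/2 × 1 = 239.5
  [1→2.5]: (479.0+710.3)/2 × 1.5 = 891.975
  [2.5→3]: (710.3+721.6)/2 × 0.5 = 357.975
  [3→4.5]: (721.6+670.8)/2 × 1.5 = 1044.3
  [4.5→10.5]: (670.8+299.5)/2 × 6 = 2910.9
  Sum = 5444.65 µg/L·hr
Tail: C_last/k_e = 299.5/0.158 = 1895.570
AUC_0→∞ (oral solution) = 5444.65 + 1895.570 = 7340.22 µg/L·hr
F = (AUC_ev/D_ev)/(AUC_iv/D_iv) = (7340.22/10)/(28300/5) = 734.022/5660 = 0.1297

F = 0.13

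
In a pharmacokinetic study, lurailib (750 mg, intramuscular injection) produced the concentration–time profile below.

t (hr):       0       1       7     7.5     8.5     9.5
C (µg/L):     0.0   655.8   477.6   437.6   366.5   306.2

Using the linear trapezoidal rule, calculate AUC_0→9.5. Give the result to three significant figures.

AUC = 4700 µg/L·hr

Trapezoidal AUC_0→9.5:
  [0→1]: (0.0+655.8)/2 × 1 = 327.9
  [1→7]: (655.8+477.6)/2 × 6 = 3400.2
  [7→7.5]: (477.6+437.6)/2 × 0.5 = 228.8
  [7.5→8.5]: (437.6+366.5)/2 × 1 = 402.05
  [8.5→9.5]: (366.5+306.2)/2 × 1 = 336.35
  Sum = 4695.3 µg/L·hr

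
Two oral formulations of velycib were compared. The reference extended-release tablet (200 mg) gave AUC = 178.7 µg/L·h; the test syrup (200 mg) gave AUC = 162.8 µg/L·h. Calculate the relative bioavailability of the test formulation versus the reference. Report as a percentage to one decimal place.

F_rel = (AUC_test/D_test) / (AUC_ref/D_ref)
      = (162.8/200) / (178.7/200)
      = 0.814 / 0.8935 = 0.9110 = 91.10%

F_rel = 91.1%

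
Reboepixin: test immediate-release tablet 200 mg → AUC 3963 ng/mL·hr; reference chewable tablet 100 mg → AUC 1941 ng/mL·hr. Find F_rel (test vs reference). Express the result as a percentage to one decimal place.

F_rel = (AUC_test/D_test) / (AUC_ref/D_ref)
      = (3963/200) / (1941/100)
      = 19.815 / 19.41 = 1.0209 = 102.09%

F_rel = 102.1%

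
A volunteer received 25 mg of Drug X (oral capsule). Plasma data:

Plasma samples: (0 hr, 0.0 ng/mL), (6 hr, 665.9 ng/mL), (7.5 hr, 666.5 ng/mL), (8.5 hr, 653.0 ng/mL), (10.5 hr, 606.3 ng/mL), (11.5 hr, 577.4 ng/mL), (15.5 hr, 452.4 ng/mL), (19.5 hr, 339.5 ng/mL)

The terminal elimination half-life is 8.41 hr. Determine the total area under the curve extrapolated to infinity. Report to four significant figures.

Trapezoidal AUC_0→19.5:
  [0→6]: (0.0+665.9)/2 × 6 = 1997.7
  [6→7.5]: (665.9+666.5)/2 × 1.5 = 999.3
  [7.5→8.5]: (666.5+653.0)/2 × 1 = 659.75
  [8.5→10.5]: (653.0+606.3)/2 × 2 = 1259.3
  [10.5→11.5]: (606.3+577.4)/2 × 1 = 591.85
  [11.5→15.5]: (577.4+452.4)/2 × 4 = 2059.6
  [15.5→19.5]: (452.4+339.5)/2 × 4 = 1583.8
  Sum = 9151.3 ng/mL·hr
k_e = ln2 / t½ = 0.693147 / 8.41 = 0.0824 hr^-1
Extrapolated tail: C_last / k_e = 339.5 / 0.0824 = 4120.146
AUC_0→∞ = 9151.3 + 4120.146 = 13271.446 ng/mL·hr

AUC = 13270 ng/mL·hr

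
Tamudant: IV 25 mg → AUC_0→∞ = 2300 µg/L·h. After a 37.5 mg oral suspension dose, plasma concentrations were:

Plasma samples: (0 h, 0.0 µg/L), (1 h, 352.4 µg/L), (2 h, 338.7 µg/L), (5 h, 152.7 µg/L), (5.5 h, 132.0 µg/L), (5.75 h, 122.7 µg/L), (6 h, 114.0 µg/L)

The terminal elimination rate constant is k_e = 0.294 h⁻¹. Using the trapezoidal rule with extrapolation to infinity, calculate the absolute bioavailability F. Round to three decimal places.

F = 0.516

Trapezoidal AUC_0→6 (oral suspension):
  [0→1]: (0.0+352.4)/2 × 1 = 176.2
  [1→2]: (352.4+338.7)/2 × 1 = 345.55
  [2→5]: (338.7+152.7)/2 × 3 = 737.1
  [5→5.5]: (152.7+132.0)/2 × 0.5 = 71.175
  [5.5→5.75]: (132.0+122.7)/2 × 0.25 = 31.8375
  [5.75→6]: (122.7+114.0)/2 × 0.25 = 29.5875
  Sum = 1391.45 µg/L·h
Tail: C_last/k_e = 114.0/0.294 = 387.755
AUC_0→∞ (oral suspension) = 1391.45 + 387.755 = 1779.205 µg/L·h
F = (AUC_ev/D_ev)/(AUC_iv/D_iv) = (1779.205/37.5)/(2300/25) = 47.4455/92 = 0.5157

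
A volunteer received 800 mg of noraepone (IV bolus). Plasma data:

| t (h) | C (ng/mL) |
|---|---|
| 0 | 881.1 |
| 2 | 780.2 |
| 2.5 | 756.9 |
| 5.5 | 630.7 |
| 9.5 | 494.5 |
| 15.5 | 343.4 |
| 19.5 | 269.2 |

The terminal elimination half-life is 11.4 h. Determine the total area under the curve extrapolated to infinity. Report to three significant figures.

AUC = 14500 ng/mL·h

Trapezoidal AUC_0→19.5:
  [0→2]: (881.1+780.2)/2 × 2 = 1661.3
  [2→2.5]: (780.2+756.9)/2 × 0.5 = 384.275
  [2.5→5.5]: (756.9+630.7)/2 × 3 = 2081.4
  [5.5→9.5]: (630.7+494.5)/2 × 4 = 2250.4
  [9.5→15.5]: (494.5+343.4)/2 × 6 = 2513.7
  [15.5→19.5]: (343.4+269.2)/2 × 4 = 1225.2
  Sum = 10116.275 ng/mL·h
k_e = ln2 / t½ = 0.693147 / 11.4 = 0.0608 h^-1
Extrapolated tail: C_last / k_e = 269.2 / 0.0608 = 4427.632
AUC_0→∞ = 10116.275 + 4427.632 = 14543.907 ng/mL·h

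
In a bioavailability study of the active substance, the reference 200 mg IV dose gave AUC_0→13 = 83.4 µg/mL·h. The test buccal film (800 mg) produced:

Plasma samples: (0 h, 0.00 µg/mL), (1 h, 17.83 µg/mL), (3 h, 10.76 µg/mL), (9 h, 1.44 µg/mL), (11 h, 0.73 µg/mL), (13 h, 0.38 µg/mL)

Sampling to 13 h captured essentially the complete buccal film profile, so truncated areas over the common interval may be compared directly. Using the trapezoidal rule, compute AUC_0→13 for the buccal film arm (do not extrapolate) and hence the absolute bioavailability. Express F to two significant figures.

F = 0.23

Trapezoidal AUC_0→13 (buccal film):
  [0→1]: (0.00+17.83)/2 × 1 = 8.915
  [1→3]: (17.83+10.76)/2 × 2 = 28.59
  [3→9]: (10.76+1.44)/2 × 6 = 36.6
  [9→11]: (1.44+0.73)/2 × 2 = 2.17
  [11→13]: (0.73+0.38)/2 × 2 = 1.11
  Sum = 77.385 µg/mL·h
F = (AUC_ev/D_ev)/(AUC_iv/D_iv) = (77.385/800)/(83.4/200) = 0.09673125/0.417 = 0.2320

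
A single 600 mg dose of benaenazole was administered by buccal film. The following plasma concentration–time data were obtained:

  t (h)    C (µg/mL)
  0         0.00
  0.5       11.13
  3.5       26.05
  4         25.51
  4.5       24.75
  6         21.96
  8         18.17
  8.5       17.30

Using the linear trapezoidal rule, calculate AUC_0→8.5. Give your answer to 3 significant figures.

Trapezoidal AUC_0→8.5:
  [0→0.5]: (0.00+11.13)/2 × 0.5 = 2.7825
  [0.5→3.5]: (11.13+26.05)/2 × 3 = 55.77
  [3.5→4]: (26.05+25.51)/2 × 0.5 = 12.89
  [4→4.5]: (25.51+24.75)/2 × 0.5 = 12.565
  [4.5→6]: (24.75+21.96)/2 × 1.5 = 35.0325
  [6→8]: (21.96+18.17)/2 × 2 = 40.13
  [8→8.5]: (18.17+17.30)/2 × 0.5 = 8.8675
  Sum = 168.0375 µg/mL·h

AUC = 168 µg/mL·h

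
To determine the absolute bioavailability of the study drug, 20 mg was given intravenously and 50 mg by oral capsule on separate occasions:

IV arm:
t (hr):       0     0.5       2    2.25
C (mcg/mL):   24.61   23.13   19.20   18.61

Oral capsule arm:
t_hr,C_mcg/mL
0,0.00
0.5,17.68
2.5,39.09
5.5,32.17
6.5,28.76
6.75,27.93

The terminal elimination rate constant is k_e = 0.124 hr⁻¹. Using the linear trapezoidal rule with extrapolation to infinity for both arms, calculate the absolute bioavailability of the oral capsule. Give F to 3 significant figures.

Trapezoidal AUC_0→2.25 (IV):
  [0→0.5]: (24.61+23.13)/2 × 0.5 = 11.935
  [0.5→2]: (23.13+19.20)/2 × 1.5 = 31.7475
  [2→2.25]: (19.20+18.61)/2 × 0.25 = 4.72625
  Sum = 48.40875 mcg/mL·hr
IV tail: 18.61/0.124 = 150.081; AUC_iv,0→∞ = 48.40875 + 150.081 = 198.48975 mcg/mL·hr
Trapezoidal AUC_0→6.75 (oral capsule):
  [0→0.5]: (0.00+17.68)/2 × 0.5 = 4.42
  [0.5→2.5]: (17.68+39.09)/2 × 2 = 56.77
  [2.5→5.5]: (39.09+32.17)/2 × 3 = 106.89
  [5.5→6.5]: (32.17+28.76)/2 × 1 = 30.465
  [6.5→6.75]: (28.76+27.93)/2 × 0.25 = 7.08625
  Sum = 205.63125 mcg/mL·hr
oral capsule tail: 27.93/0.124 = 225.242; AUC_ev,0→∞ = 205.63125 + 225.242 = 430.87325 mcg/mL·hr
F = (AUC_ev/D_ev)/(AUC_iv/D_iv) = (430.87325/50)/(198.48975/20) = 8.617465/9.9244875 = 0.8683

F = 0.868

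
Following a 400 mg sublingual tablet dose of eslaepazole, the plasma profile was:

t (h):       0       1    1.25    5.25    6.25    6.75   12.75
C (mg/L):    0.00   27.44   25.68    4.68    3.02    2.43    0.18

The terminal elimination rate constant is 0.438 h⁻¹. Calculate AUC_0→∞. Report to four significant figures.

AUC = 94.53 mg/L·h

Trapezoidal AUC_0→12.75:
  [0→1]: (0.00+27.44)/2 × 1 = 13.72
  [1→1.25]: (27.44+25.68)/2 × 0.25 = 6.64
  [1.25→5.25]: (25.68+4.68)/2 × 4 = 60.72
  [5.25→6.25]: (4.68+3.02)/2 × 1 = 3.85
  [6.25→6.75]: (3.02+2.43)/2 × 0.5 = 1.3625
  [6.75→12.75]: (2.43+0.18)/2 × 6 = 7.83
  Sum = 94.1225 mg/L·h
Extrapolated tail: C_last / k_e = 0.18 / 0.438 = 0.411
AUC_0→∞ = 94.1225 + 0.411 = 94.5335 mg/L·h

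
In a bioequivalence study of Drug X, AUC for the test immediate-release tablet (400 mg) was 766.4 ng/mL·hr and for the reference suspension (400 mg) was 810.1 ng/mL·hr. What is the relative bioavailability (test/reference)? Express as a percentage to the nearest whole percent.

F_rel = (AUC_test/D_test) / (AUC_ref/D_ref)
      = (766.4/400) / (810.1/400)
      = 1.916 / 2.02525 = 0.9461 = 94.61%

F_rel = 95%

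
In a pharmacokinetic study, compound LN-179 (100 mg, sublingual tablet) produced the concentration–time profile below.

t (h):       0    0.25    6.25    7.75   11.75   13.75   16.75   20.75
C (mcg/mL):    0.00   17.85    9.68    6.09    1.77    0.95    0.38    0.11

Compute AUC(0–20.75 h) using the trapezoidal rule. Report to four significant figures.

Trapezoidal AUC_0→20.75:
  [0→0.25]: (0.00+17.85)/2 × 0.25 = 2.23125
  [0.25→6.25]: (17.85+9.68)/2 × 6 = 82.59
  [6.25→7.75]: (9.68+6.09)/2 × 1.5 = 11.8275
  [7.75→11.75]: (6.09+1.77)/2 × 4 = 15.72
  [11.75→13.75]: (1.77+0.95)/2 × 2 = 2.72
  [13.75→16.75]: (0.95+0.38)/2 × 3 = 1.995
  [16.75→20.75]: (0.38+0.11)/2 × 4 = 0.98
  Sum = 118.06375 mcg/mL·h

AUC = 118.1 mcg/mL·h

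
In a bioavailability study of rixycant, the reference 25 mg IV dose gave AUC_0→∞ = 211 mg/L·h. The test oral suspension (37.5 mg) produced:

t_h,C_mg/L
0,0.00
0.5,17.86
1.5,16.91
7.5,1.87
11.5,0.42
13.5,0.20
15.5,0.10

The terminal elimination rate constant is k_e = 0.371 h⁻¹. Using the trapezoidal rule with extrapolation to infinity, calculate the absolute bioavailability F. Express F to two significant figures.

F = 0.27

Trapezoidal AUC_0→15.5 (oral suspension):
  [0→0.5]: (0.00+17.86)/2 × 0.5 = 4.465
  [0.5→1.5]: (17.86+16.91)/2 × 1 = 17.385
  [1.5→7.5]: (16.91+1.87)/2 × 6 = 56.34
  [7.5→11.5]: (1.87+0.42)/2 × 4 = 4.58
  [11.5→13.5]: (0.42+0.20)/2 × 2 = 0.62
  [13.5→15.5]: (0.20+0.10)/2 × 2 = 0.3
  Sum = 83.69 mg/L·h
Tail: C_last/k_e = 0.10/0.371 = 0.270
AUC_0→∞ (oral suspension) = 83.69 + 0.270 = 83.96 mg/L·h
F = (AUC_ev/D_ev)/(AUC_iv/D_iv) = (83.96/37.5)/(211/25) = 2.23893/8.44 = 0.2653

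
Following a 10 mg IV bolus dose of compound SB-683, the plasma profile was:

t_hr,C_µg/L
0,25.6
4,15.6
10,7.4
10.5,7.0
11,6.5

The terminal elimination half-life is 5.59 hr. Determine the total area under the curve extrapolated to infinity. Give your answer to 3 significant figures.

AUC = 211 µg/L·hr

Trapezoidal AUC_0→11:
  [0→4]: (25.6+15.6)/2 × 4 = 82.4
  [4→10]: (15.6+7.4)/2 × 6 = 69.0
  [10→10.5]: (7.4+7.0)/2 × 0.5 = 3.6
  [10.5→11]: (7.0+6.5)/2 × 0.5 = 3.375
  Sum = 158.375 µg/L·hr
k_e = ln2 / t½ = 0.693147 / 5.59 = 0.1240 hr^-1
Extrapolated tail: C_last / k_e = 6.5 / 0.124 = 52.419
AUC_0→∞ = 158.375 + 52.419 = 210.794 µg/L·hr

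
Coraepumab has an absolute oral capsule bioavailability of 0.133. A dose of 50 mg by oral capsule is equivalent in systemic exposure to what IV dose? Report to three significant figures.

Systemic exposure from an extravascular dose = F × D_ev, so the equivalent IV dose is F × D_ev.
D_iv = F × D_ev = 0.133 × 50 = 6.65 mg

D_iv = 6.65 mg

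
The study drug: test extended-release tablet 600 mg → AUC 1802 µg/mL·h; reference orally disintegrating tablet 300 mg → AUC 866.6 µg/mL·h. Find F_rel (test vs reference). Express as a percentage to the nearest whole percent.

F_rel = (AUC_test/D_test) / (AUC_ref/D_ref)
      = (1802/600) / (866.6/300)
      = 3.00333 / 2.88867 = 1.0397 = 103.97%

F_rel = 104%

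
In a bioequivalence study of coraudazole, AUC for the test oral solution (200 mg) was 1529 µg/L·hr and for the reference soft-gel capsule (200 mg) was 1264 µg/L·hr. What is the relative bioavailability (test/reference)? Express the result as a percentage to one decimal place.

F_rel = 121.0%

F_rel = (AUC_test/D_test) / (AUC_ref/D_ref)
      = (1529/200) / (1264/200)
      = 7.645 / 6.32 = 1.2097 = 120.97%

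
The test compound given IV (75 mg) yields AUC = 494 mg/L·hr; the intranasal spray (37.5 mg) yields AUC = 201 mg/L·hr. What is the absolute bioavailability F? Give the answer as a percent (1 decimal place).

F = 81.4%

F = (AUC_ev / D_ev) / (AUC_iv / D_iv)
  = (201/37.5) / (494/75)
  = 5.36 / 6.58667 = 0.8138
  = 81.38%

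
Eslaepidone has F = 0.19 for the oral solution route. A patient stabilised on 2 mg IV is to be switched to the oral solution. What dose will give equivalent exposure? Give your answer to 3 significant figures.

D_oral = 10.5 mg

For equal systemic exposure: F × D_ev = D_iv
D_ev = D_iv / F = 2 / 0.19 = 10.5263 mg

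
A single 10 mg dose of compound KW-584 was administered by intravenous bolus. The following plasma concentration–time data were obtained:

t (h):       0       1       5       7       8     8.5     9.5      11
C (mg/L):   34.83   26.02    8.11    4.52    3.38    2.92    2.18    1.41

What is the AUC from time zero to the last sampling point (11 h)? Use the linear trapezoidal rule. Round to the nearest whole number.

Trapezoidal AUC_0→11:
  [0→1]: (34.83+26.02)/2 × 1 = 30.425
  [1→5]: (26.02+8.11)/2 × 4 = 68.26
  [5→7]: (8.11+4.52)/2 × 2 = 12.63
  [7→8]: (4.52+3.38)/2 × 1 = 3.95
  [8→8.5]: (3.38+2.92)/2 × 0.5 = 1.575
  [8.5→9.5]: (2.92+2.18)/2 × 1 = 2.55
  [9.5→11]: (2.18+1.41)/2 × 1.5 = 2.6925
  Sum = 122.0825 mg/L·h

AUC = 122 mg/L·h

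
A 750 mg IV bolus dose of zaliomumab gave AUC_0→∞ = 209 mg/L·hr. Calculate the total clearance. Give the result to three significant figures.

CL = 3.59 L/hr

CL = Dose_iv / AUC_0→∞
   = 750 / 209 = 3.58852 L/hr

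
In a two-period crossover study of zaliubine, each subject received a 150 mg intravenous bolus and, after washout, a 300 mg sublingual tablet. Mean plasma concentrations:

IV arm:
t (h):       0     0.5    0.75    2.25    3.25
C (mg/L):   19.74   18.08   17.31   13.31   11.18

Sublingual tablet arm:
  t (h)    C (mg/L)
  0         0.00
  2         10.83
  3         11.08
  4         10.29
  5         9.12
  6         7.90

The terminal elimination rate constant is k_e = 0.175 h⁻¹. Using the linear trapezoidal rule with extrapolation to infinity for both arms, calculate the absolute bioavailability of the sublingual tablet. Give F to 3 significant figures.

F = 0.424

Trapezoidal AUC_0→3.25 (IV):
  [0→0.5]: (19.74+18.08)/2 × 0.5 = 9.455
  [0.5→0.75]: (18.08+17.31)/2 × 0.25 = 4.42375
  [0.75→2.25]: (17.31+13.31)/2 × 1.5 = 22.965
  [2.25→3.25]: (13.31+11.18)/2 × 1 = 12.245
  Sum = 49.08875 mg/L·h
IV tail: 11.18/0.175 = 63.886; AUC_iv,0→∞ = 49.08875 + 63.886 = 112.97475 mg/L·h
Trapezoidal AUC_0→6 (sublingual tablet):
  [0→2]: (0.00+10.83)/2 × 2 = 10.83
  [2→3]: (10.83+11.08)/2 × 1 = 10.955
  [3→4]: (11.08+10.29)/2 × 1 = 10.685
  [4→5]: (10.29+9.12)/2 × 1 = 9.705
  [5→6]: (9.12+7.90)/2 × 1 = 8.51
  Sum = 50.685 mg/L·h
sublingual tablet tail: 7.90/0.175 = 45.143; AUC_ev,0→∞ = 50.685 + 45.143 = 95.828 mg/L·h
F = (AUC_ev/D_ev)/(AUC_iv/D_iv) = (95.828/300)/(112.97475/150) = 0.319427/0.753165 = 0.4241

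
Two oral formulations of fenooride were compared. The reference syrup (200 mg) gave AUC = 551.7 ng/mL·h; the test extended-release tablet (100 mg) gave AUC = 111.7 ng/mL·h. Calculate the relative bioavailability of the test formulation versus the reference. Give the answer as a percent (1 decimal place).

F_rel = (AUC_test/D_test) / (AUC_ref/D_ref)
      = (111.7/100) / (551.7/200)
      = 1.117 / 2.7585 = 0.4049 = 40.49%

F_rel = 40.5%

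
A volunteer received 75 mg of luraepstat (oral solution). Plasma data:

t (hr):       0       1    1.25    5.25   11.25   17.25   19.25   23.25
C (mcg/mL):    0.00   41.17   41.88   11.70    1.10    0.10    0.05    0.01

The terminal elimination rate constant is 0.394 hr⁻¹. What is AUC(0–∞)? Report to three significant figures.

AUC = 180 mcg/mL·hr

Trapezoidal AUC_0→23.25:
  [0→1]: (0.00+41.17)/2 × 1 = 20.585
  [1→1.25]: (41.17+41.88)/2 × 0.25 = 10.38125
  [1.25→5.25]: (41.88+11.70)/2 × 4 = 107.16
  [5.25→11.25]: (11.70+1.10)/2 × 6 = 38.4
  [11.25→17.25]: (1.10+0.10)/2 × 6 = 3.6
  [17.25→19.25]: (0.10+0.05)/2 × 2 = 0.15
  [19.25→23.25]: (0.05+0.01)/2 × 4 = 0.12
  Sum = 180.39625 mcg/mL·hr
Extrapolated tail: C_last / k_e = 0.01 / 0.394 = 0.025
AUC_0→∞ = 180.39625 + 0.025 = 180.42125 mcg/mL·hr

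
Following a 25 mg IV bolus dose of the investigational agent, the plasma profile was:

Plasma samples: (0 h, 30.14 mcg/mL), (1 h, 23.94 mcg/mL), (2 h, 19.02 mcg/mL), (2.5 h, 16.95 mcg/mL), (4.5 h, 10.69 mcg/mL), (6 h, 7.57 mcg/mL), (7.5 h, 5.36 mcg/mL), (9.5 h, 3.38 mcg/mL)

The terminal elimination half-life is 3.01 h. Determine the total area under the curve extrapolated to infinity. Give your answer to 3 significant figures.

Trapezoidal AUC_0→9.5:
  [0→1]: (30.14+23.94)/2 × 1 = 27.04
  [1→2]: (23.94+19.02)/2 × 1 = 21.48
  [2→2.5]: (19.02+16.95)/2 × 0.5 = 8.9925
  [2.5→4.5]: (16.95+10.69)/2 × 2 = 27.64
  [4.5→6]: (10.69+7.57)/2 × 1.5 = 13.695
  [6→7.5]: (7.57+5.36)/2 × 1.5 = 9.6975
  [7.5→9.5]: (5.36+3.38)/2 × 2 = 8.74
  Sum = 117.285 mcg/mL·h
k_e = ln2 / t½ = 0.693147 / 3.01 = 0.2303 h^-1
Extrapolated tail: C_last / k_e = 3.38 / 0.2303 = 14.677
AUC_0→∞ = 117.285 + 14.677 = 131.962 mcg/mL·h

AUC = 132 mcg/mL·h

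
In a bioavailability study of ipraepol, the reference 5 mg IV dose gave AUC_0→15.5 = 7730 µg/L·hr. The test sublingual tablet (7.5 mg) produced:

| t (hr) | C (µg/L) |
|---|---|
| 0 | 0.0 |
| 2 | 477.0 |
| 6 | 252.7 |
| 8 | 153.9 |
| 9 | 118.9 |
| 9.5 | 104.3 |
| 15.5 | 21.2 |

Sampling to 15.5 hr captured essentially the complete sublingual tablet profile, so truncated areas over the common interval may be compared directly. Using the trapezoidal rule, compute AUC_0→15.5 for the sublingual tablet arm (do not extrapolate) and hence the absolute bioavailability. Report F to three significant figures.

F = 0.251

Trapezoidal AUC_0→15.5 (sublingual tablet):
  [0→2]: (0.0+477.0)/2 × 2 = 477.0
  [2→6]: (477.0+252.7)/2 × 4 = 1459.4
  [6→8]: (252.7+153.9)/2 × 2 = 406.6
  [8→9]: (153.9+118.9)/2 × 1 = 136.4
  [9→9.5]: (118.9+104.3)/2 × 0.5 = 55.8
  [9.5→15.5]: (104.3+21.2)/2 × 6 = 376.5
  Sum = 2911.7 µg/L·hr
F = (AUC_ev/D_ev)/(AUC_iv/D_iv) = (2911.7/7.5)/(7730/5) = 388.227/1546 = 0.2511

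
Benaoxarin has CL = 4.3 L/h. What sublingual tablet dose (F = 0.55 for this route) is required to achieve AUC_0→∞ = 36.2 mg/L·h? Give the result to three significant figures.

Dose = 283 mg

Dose = CL × AUC_0→∞ / F
     = 4.3 × 36.2 / 0.55 = 283.018 mg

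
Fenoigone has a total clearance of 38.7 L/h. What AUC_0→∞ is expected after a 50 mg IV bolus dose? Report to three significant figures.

AUC = 1.29 mg/L·h

AUC_0→∞ = Dose_iv / CL
        = 50 / 38.7 = 1.29199 mg/L·h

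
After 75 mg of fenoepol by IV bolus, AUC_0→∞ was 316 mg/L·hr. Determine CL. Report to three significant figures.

CL = 0.237 L/hr

CL = Dose_iv / AUC_0→∞
   = 75 / 316 = 0.237342 L/hr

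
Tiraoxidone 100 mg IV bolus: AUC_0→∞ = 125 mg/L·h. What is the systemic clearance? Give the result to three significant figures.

CL = Dose_iv / AUC_0→∞
   = 100 / 125 = 0.8 L/h

CL = 0.800 L/h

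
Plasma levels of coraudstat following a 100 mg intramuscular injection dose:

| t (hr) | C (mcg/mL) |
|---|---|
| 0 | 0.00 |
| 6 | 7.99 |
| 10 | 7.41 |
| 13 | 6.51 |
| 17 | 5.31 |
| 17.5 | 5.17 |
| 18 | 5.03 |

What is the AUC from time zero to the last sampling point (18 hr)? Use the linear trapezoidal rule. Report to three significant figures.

AUC = 104 mcg/mL·hr

Trapezoidal AUC_0→18:
  [0→6]: (0.00+7.99)/2 × 6 = 23.97
  [6→10]: (7.99+7.41)/2 × 4 = 30.8
  [10→13]: (7.41+6.51)/2 × 3 = 20.88
  [13→17]: (6.51+5.31)/2 × 4 = 23.64
  [17→17.5]: (5.31+5.17)/2 × 0.5 = 2.62
  [17.5→18]: (5.17+5.03)/2 × 0.5 = 2.55
  Sum = 104.46 mcg/mL·hr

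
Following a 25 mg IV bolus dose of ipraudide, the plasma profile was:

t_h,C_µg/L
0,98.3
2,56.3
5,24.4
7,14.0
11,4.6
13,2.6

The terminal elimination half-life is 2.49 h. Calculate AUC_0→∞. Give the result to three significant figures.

Trapezoidal AUC_0→13:
  [0→2]: (98.3+56.3)/2 × 2 = 154.6
  [2→5]: (56.3+24.4)/2 × 3 = 121.05
  [5→7]: (24.4+14.0)/2 × 2 = 38.4
  [7→11]: (14.0+4.6)/2 × 4 = 37.2
  [11→13]: (4.6+2.6)/2 × 2 = 7.2
  Sum = 358.45 µg/L·h
k_e = ln2 / t½ = 0.693147 / 2.49 = 0.2784 h^-1
Extrapolated tail: C_last / k_e = 2.6 / 0.2784 = 9.339
AUC_0→∞ = 358.45 + 9.339 = 367.789 µg/L·h

AUC = 368 µg/L·h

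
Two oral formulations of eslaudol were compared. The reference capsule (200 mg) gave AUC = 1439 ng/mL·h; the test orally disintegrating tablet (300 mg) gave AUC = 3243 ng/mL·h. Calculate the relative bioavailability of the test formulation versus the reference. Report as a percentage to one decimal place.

F_rel = 150.2%

F_rel = (AUC_test/D_test) / (AUC_ref/D_ref)
      = (3243/300) / (1439/200)
      = 10.81 / 7.195 = 1.5024 = 150.24%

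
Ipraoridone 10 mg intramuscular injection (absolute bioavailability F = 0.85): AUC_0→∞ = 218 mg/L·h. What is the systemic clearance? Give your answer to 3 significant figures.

CL = F × Dose / AUC_0→∞
   = 0.85 × 10 / 218 = 0.0389908 L/h

CL = 0.0390 L/h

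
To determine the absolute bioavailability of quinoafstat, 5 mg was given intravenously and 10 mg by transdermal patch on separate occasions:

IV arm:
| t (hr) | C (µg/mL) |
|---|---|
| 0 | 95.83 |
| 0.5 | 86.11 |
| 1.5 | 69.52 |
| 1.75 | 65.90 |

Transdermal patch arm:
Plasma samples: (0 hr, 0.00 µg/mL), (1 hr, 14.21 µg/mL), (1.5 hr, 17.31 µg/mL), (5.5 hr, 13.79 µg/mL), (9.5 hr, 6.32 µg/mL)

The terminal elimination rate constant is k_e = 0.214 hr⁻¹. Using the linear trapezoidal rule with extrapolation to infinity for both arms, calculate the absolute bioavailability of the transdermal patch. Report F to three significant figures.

Trapezoidal AUC_0→1.75 (IV):
  [0→0.5]: (95.83+86.11)/2 × 0.5 = 45.485
  [0.5→1.5]: (86.11+69.52)/2 × 1 = 77.815
  [1.5→1.75]: (69.52+65.90)/2 × 0.25 = 16.9275
  Sum = 140.2275 µg/mL·hr
IV tail: 65.90/0.214 = 307.944; AUC_iv,0→∞ = 140.2275 + 307.944 = 448.1715 µg/mL·hr
Trapezoidal AUC_0→9.5 (transdermal patch):
  [0→1]: (0.00+14.21)/2 × 1 = 7.105
  [1→1.5]: (14.21+17.31)/2 × 0.5 = 7.88
  [1.5→5.5]: (17.31+13.79)/2 × 4 = 62.2
  [5.5→9.5]: (13.79+6.32)/2 × 4 = 40.22
  Sum = 117.405 µg/mL·hr
transdermal patch tail: 6.32/0.214 = 29.533; AUC_ev,0→∞ = 117.405 + 29.533 = 146.938 µg/mL·hr
F = (AUC_ev/D_ev)/(AUC_iv/D_iv) = (146.938/10)/(448.1715/5) = 14.6938/89.6343 = 0.1639

F = 0.164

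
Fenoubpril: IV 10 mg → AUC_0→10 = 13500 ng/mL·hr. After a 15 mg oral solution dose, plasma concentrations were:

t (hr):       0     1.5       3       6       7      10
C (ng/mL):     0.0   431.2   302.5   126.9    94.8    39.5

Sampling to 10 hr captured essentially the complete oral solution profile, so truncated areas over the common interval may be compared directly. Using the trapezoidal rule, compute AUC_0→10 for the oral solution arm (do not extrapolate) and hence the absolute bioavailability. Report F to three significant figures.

F = 0.0904

Trapezoidal AUC_0→10 (oral solution):
  [0→1.5]: (0.0+431.2)/2 × 1.5 = 323.4
  [1.5→3]: (431.2+302.5)/2 × 1.5 = 550.275
  [3→6]: (302.5+126.9)/2 × 3 = 644.1
  [6→7]: (126.9+94.8)/2 × 1 = 110.85
  [7→10]: (94.8+39.5)/2 × 3 = 201.45
  Sum = 1830.075 ng/mL·hr
F = (AUC_ev/D_ev)/(AUC_iv/D_iv) = (1830.075/15)/(13500/10) = 122.005/1350 = 0.0904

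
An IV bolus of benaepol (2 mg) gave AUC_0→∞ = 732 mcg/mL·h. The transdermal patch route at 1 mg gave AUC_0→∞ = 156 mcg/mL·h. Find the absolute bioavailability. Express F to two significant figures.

F = 0.43

F = (AUC_ev / D_ev) / (AUC_iv / D_iv)
  = (156/1) / (732/2)
  = 156 / 366 = 0.4262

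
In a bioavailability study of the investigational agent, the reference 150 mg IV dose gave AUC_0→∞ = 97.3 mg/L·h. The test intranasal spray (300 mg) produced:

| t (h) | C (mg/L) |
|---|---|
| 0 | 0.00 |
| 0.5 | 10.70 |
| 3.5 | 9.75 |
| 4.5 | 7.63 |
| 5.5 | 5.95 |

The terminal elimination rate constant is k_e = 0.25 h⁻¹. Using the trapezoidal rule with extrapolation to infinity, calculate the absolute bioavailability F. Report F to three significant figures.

Trapezoidal AUC_0→5.5 (intranasal spray):
  [0→0.5]: (0.00+10.70)/2 × 0.5 = 2.675
  [0.5→3.5]: (10.70+9.75)/2 × 3 = 30.675
  [3.5→4.5]: (9.75+7.63)/2 × 1 = 8.69
  [4.5→5.5]: (7.63+5.95)/2 × 1 = 6.79
  Sum = 48.83 mg/L·h
Tail: C_last/k_e = 5.95/0.25 = 23.800
AUC_0→∞ (intranasal spray) = 48.83 + 23.800 = 72.63 mg/L·h
F = (AUC_ev/D_ev)/(AUC_iv/D_iv) = (72.63/300)/(97.3/150) = 0.2421/0.648667 = 0.3732

F = 0.373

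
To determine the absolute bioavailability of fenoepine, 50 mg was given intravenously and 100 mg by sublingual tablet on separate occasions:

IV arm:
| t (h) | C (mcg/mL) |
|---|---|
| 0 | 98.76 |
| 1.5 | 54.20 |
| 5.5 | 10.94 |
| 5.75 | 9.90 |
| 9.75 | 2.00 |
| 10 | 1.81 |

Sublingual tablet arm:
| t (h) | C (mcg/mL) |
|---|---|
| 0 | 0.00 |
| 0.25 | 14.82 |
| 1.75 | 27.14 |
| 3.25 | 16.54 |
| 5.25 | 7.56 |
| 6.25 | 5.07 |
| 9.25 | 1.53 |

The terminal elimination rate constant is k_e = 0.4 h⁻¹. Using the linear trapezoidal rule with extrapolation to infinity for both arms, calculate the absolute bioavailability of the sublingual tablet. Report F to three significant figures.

F = 0.199

Trapezoidal AUC_0→10 (IV):
  [0→1.5]: (98.76+54.20)/2 × 1.5 = 114.72
  [1.5→5.5]: (54.20+10.94)/2 × 4 = 130.28
  [5.5→5.75]: (10.94+9.90)/2 × 0.25 = 2.605
  [5.75→9.75]: (9.90+2.00)/2 × 4 = 23.8
  [9.75→10]: (2.00+1.81)/2 × 0.25 = 0.47625
  Sum = 271.88125 mcg/mL·h
IV tail: 1.81/0.4 = 4.525; AUC_iv,0→∞ = 271.88125 + 4.525 = 276.40625 mcg/mL·h
Trapezoidal AUC_0→9.25 (sublingual tablet):
  [0→0.25]: (0.00+14.82)/2 × 0.25 = 1.8525
  [0.25→1.75]: (14.82+27.14)/2 × 1.5 = 31.47
  [1.75→3.25]: (27.14+16.54)/2 × 1.5 = 32.76
  [3.25→5.25]: (16.54+7.56)/2 × 2 = 24.1
  [5.25→6.25]: (7.56+5.07)/2 × 1 = 6.315
  [6.25→9.25]: (5.07+1.53)/2 × 3 = 9.9
  Sum = 106.3975 mcg/mL·h
sublingual tablet tail: 1.53/0.4 = 3.825; AUC_ev,0→∞ = 106.3975 + 3.825 = 110.2225 mcg/mL·h
F = (AUC_ev/D_ev)/(AUC_iv/D_iv) = (110.2225/100)/(276.40625/50) = 1.102225/5.528125 = 0.1994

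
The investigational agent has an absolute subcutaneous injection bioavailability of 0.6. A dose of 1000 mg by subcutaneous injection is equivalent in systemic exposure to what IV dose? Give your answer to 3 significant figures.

Systemic exposure from an extravascular dose = F × D_ev, so the equivalent IV dose is F × D_ev.
D_iv = F × D_ev = 0.6 × 1000 = 600 mg

D_iv = 600 mg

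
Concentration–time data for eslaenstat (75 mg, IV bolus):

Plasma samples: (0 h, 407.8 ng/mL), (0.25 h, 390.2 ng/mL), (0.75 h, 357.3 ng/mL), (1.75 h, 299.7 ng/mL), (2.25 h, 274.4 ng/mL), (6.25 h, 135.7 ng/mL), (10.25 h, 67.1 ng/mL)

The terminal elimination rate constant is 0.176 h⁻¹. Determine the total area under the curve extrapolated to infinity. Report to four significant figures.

AUC = 2366 ng/mL·h

Trapezoidal AUC_0→10.25:
  [0→0.25]: (407.8+390.2)/2 × 0.25 = 99.75
  [0.25→0.75]: (390.2+357.3)/2 × 0.5 = 186.875
  [0.75→1.75]: (357.3+299.7)/2 × 1 = 328.5
  [1.75→2.25]: (299.7+274.4)/2 × 0.5 = 143.525
  [2.25→6.25]: (274.4+135.7)/2 × 4 = 820.2
  [6.25→10.25]: (135.7+67.1)/2 × 4 = 405.6
  Sum = 1984.45 ng/mL·h
Extrapolated tail: C_last / k_e = 67.1 / 0.176 = 381.250
AUC_0→∞ = 1984.45 + 381.250 = 2365.7 ng/mL·h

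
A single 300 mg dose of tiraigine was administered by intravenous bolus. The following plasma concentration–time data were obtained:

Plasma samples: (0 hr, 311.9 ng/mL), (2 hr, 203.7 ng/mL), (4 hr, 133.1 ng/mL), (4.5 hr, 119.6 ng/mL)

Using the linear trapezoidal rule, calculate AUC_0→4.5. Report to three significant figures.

Trapezoidal AUC_0→4.5:
  [0→2]: (311.9+203.7)/2 × 2 = 515.6
  [2→4]: (203.7+133.1)/2 × 2 = 336.8
  [4→4.5]: (133.1+119.6)/2 × 0.5 = 63.175
  Sum = 915.575 ng/mL·hr

AUC = 916 ng/mL·hr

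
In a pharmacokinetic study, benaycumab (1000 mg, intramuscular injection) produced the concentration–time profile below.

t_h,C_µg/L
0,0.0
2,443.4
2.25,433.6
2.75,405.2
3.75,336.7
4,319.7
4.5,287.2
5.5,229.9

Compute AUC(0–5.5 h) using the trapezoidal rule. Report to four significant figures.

AUC = 1626 µg/L·h

Trapezoidal AUC_0→5.5:
  [0→2]: (0.0+443.4)/2 × 2 = 443.4
  [2→2.25]: (443.4+433.6)/2 × 0.25 = 109.625
  [2.25→2.75]: (433.6+405.2)/2 × 0.5 = 209.7
  [2.75→3.75]: (405.2+336.7)/2 × 1 = 370.95
  [3.75→4]: (336.7+319.7)/2 × 0.25 = 82.05
  [4→4.5]: (319.7+287.2)/2 × 0.5 = 151.725
  [4.5→5.5]: (287.2+229.9)/2 × 1 = 258.55
  Sum = 1626.0 µg/L·h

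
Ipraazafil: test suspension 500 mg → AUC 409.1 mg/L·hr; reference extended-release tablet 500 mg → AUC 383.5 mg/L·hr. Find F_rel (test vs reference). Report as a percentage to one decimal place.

F_rel = 106.7%

F_rel = (AUC_test/D_test) / (AUC_ref/D_ref)
      = (409.1/500) / (383.5/500)
      = 0.8182 / 0.767 = 1.0668 = 106.68%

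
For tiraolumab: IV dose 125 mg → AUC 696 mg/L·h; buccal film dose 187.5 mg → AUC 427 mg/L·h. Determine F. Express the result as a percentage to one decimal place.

F = 40.9%

F = (AUC_ev / D_ev) / (AUC_iv / D_iv)
  = (427/187.5) / (696/125)
  = 2.27733 / 5.568 = 0.4090
  = 40.90%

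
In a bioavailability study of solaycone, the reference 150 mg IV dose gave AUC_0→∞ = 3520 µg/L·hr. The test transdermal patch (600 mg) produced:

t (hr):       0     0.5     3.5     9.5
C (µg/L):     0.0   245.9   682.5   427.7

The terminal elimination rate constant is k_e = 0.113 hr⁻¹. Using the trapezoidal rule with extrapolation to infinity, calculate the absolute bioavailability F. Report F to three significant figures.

Trapezoidal AUC_0→9.5 (transdermal patch):
  [0→0.5]: (0.0+245.9)/2 × 0.5 = 61.475
  [0.5→3.5]: (245.9+682.5)/2 × 3 = 1392.6
  [3.5→9.5]: (682.5+427.7)/2 × 6 = 3330.6
  Sum = 4784.675 µg/L·hr
Tail: C_last/k_e = 427.7/0.113 = 3784.956
AUC_0→∞ (transdermal patch) = 4784.675 + 3784.956 = 8569.631 µg/L·hr
F = (AUC_ev/D_ev)/(AUC_iv/D_iv) = (8569.631/600)/(3520/150) = 14.2827/23.4667 = 0.6086

F = 0.609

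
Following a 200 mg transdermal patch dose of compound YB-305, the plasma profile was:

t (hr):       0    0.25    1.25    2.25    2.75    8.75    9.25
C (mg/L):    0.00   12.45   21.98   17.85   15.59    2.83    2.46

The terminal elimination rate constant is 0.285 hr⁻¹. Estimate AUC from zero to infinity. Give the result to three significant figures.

AUC = 112 mg/L·hr

Trapezoidal AUC_0→9.25:
  [0→0.25]: (0.00+12.45)/2 × 0.25 = 1.55625
  [0.25→1.25]: (12.45+21.98)/2 × 1 = 17.215
  [1.25→2.25]: (21.98+17.85)/2 × 1 = 19.915
  [2.25→2.75]: (17.85+15.59)/2 × 0.5 = 8.36
  [2.75→8.75]: (15.59+2.83)/2 × 6 = 55.26
  [8.75→9.25]: (2.83+2.46)/2 × 0.5 = 1.3225
  Sum = 103.62875 mg/L·hr
Extrapolated tail: C_last / k_e = 2.46 / 0.285 = 8.632
AUC_0→∞ = 103.62875 + 8.632 = 112.26075 mg/L·hr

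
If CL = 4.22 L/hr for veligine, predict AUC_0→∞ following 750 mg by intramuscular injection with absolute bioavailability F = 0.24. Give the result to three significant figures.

AUC_0→∞ = F × Dose / CL
        = 0.24 × 750 / 4.22 = 42.654 mg/L·hr

AUC = 42.7 mg/L·hr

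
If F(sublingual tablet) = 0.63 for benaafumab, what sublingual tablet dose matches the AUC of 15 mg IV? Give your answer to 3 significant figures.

For equal systemic exposure: F × D_ev = D_iv
D_ev = D_iv / F = 15 / 0.63 = 23.8095 mg

D_sublingual = 23.8 mg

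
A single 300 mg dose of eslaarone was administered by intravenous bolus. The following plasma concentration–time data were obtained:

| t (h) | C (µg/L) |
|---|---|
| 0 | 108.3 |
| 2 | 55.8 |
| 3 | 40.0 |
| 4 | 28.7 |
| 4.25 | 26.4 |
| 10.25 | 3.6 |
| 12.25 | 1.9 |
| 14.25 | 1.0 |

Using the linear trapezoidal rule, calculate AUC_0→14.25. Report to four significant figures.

AUC = 351.6 µg/L·h

Trapezoidal AUC_0→14.25:
  [0→2]: (108.3+55.8)/2 × 2 = 164.1
  [2→3]: (55.8+40.0)/2 × 1 = 47.9
  [3→4]: (40.0+28.7)/2 × 1 = 34.35
  [4→4.25]: (28.7+26.4)/2 × 0.25 = 6.8875
  [4.25→10.25]: (26.4+3.6)/2 × 6 = 90.0
  [10.25→12.25]: (3.6+1.9)/2 × 2 = 5.5
  [12.25→14.25]: (1.9+1.0)/2 × 2 = 2.9
  Sum = 351.6375 µg/L·h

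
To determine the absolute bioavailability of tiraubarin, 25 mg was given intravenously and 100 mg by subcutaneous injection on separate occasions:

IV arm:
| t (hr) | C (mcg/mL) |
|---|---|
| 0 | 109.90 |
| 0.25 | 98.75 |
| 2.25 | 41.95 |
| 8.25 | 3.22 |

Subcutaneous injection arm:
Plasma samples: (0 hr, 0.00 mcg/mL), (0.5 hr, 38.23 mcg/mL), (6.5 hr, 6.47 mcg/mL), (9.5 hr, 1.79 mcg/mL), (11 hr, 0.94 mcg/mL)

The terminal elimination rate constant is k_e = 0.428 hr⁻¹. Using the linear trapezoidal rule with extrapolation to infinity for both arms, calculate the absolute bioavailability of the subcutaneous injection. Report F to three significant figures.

Trapezoidal AUC_0→8.25 (IV):
  [0→0.25]: (109.90+98.75)/2 × 0.25 = 26.08125
  [0.25→2.25]: (98.75+41.95)/2 × 2 = 140.7
  [2.25→8.25]: (41.95+3.22)/2 × 6 = 135.51
  Sum = 302.29125 mcg/mL·hr
IV tail: 3.22/0.428 = 7.523; AUC_iv,0→∞ = 302.29125 + 7.523 = 309.81425 mcg/mL·hr
Trapezoidal AUC_0→11 (subcutaneous injection):
  [0→0.5]: (0.00+38.23)/2 × 0.5 = 9.5575
  [0.5→6.5]: (38.23+6.47)/2 × 6 = 134.1
  [6.5→9.5]: (6.47+1.79)/2 × 3 = 12.39
  [9.5→11]: (1.79+0.94)/2 × 1.5 = 2.0475
  Sum = 158.095 mcg/mL·hr
subcutaneous injection tail: 0.94/0.428 = 2.196; AUC_ev,0→∞ = 158.095 + 2.196 = 160.291 mcg/mL·hr
F = (AUC_ev/D_ev)/(AUC_iv/D_iv) = (160.291/100)/(309.81425/25) = 1.60291/12.39257 = 0.1293

F = 0.129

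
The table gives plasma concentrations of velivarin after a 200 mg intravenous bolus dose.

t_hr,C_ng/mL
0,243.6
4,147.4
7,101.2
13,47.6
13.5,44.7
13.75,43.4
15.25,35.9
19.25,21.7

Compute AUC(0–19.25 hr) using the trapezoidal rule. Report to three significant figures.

AUC = 1810 ng/mL·hr

Trapezoidal AUC_0→19.25:
  [0→4]: (243.6+147.4)/2 × 4 = 782.0
  [4→7]: (147.4+101.2)/2 × 3 = 372.9
  [7→13]: (101.2+47.6)/2 × 6 = 446.4
  [13→13.5]: (47.6+44.7)/2 × 0.5 = 23.075
  [13.5→13.75]: (44.7+43.4)/2 × 0.25 = 11.0125
  [13.75→15.25]: (43.4+35.9)/2 × 1.5 = 59.475
  [15.25→19.25]: (35.9+21.7)/2 × 4 = 115.2
  Sum = 1810.0625 ng/mL·hr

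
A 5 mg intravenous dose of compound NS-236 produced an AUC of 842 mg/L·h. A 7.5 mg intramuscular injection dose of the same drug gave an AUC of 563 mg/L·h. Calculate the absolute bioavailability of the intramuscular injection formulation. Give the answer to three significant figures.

F = (AUC_ev / D_ev) / (AUC_iv / D_iv)
  = (563/7.5) / (842/5)
  = 75.0667 / 168.4 = 0.4458

F = 0.446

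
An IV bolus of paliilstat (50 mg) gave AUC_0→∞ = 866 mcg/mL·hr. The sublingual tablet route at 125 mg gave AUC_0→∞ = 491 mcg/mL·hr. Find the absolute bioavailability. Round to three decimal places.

F = (AUC_ev / D_ev) / (AUC_iv / D_iv)
  = (491/125) / (866/50)
  = 3.928 / 17.32 = 0.2268

F = 0.227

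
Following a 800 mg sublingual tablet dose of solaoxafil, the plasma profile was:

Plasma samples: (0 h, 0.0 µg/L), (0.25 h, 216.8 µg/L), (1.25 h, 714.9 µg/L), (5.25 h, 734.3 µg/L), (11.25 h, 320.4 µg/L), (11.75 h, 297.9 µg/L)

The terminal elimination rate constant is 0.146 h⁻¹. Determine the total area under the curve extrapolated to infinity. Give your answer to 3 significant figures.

Trapezoidal AUC_0→11.75:
  [0→0.25]: (0.0+216.8)/2 × 0.25 = 27.1
  [0.25→1.25]: (216.8+714.9)/2 × 1 = 465.85
  [1.25→5.25]: (714.9+734.3)/2 × 4 = 2898.4
  [5.25→11.25]: (734.3+320.4)/2 × 6 = 3164.1
  [11.25→11.75]: (320.4+297.9)/2 × 0.5 = 154.575
  Sum = 6710.025 µg/L·h
Extrapolated tail: C_last / k_e = 297.9 / 0.146 = 2040.411
AUC_0→∞ = 6710.025 + 2040.411 = 8750.436 µg/L·h

AUC = 8750 µg/L·h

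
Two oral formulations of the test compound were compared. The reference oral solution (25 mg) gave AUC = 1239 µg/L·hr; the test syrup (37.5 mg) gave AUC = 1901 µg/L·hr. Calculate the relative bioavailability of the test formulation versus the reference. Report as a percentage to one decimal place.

F_rel = (AUC_test/D_test) / (AUC_ref/D_ref)
      = (1901/37.5) / (1239/25)
      = 50.6933 / 49.56 = 1.0229 = 102.29%

F_rel = 102.3%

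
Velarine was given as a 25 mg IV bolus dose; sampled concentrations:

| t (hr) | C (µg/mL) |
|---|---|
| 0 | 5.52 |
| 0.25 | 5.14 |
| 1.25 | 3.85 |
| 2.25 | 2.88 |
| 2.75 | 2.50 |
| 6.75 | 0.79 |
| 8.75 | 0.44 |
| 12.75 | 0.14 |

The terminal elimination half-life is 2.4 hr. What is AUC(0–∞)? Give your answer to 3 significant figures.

AUC = 20.0 µg/mL·hr

Trapezoidal AUC_0→12.75:
  [0→0.25]: (5.52+5.14)/2 × 0.25 = 1.3325
  [0.25→1.25]: (5.14+3.85)/2 × 1 = 4.495
  [1.25→2.25]: (3.85+2.88)/2 × 1 = 3.365
  [2.25→2.75]: (2.88+2.50)/2 × 0.5 = 1.345
  [2.75→6.75]: (2.50+0.79)/2 × 4 = 6.58
  [6.75→8.75]: (0.79+0.44)/2 × 2 = 1.23
  [8.75→12.75]: (0.44+0.14)/2 × 4 = 1.16
  Sum = 19.5075 µg/mL·hr
k_e = ln2 / t½ = 0.693147 / 2.4 = 0.2888 hr^-1
Extrapolated tail: C_last / k_e = 0.14 / 0.2888 = 0.485
AUC_0→∞ = 19.5075 + 0.485 = 19.9925 µg/mL·hr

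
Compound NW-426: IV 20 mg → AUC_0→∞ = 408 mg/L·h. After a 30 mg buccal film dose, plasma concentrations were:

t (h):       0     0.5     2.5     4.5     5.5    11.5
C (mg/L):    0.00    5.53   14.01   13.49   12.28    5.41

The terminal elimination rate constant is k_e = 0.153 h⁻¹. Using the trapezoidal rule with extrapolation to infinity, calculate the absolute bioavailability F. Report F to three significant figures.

Trapezoidal AUC_0→11.5 (buccal film):
  [0→0.5]: (0.00+5.53)/2 × 0.5 = 1.3825
  [0.5→2.5]: (5.53+14.01)/2 × 2 = 19.54
  [2.5→4.5]: (14.01+13.49)/2 × 2 = 27.5
  [4.5→5.5]: (13.49+12.28)/2 × 1 = 12.885
  [5.5→11.5]: (12.28+5.41)/2 × 6 = 53.07
  Sum = 114.3775 mg/L·h
Tail: C_last/k_e = 5.41/0.153 = 35.359
AUC_0→∞ (buccal film) = 114.3775 + 35.359 = 149.7365 mg/L·h
F = (AUC_ev/D_ev)/(AUC_iv/D_iv) = (149.7365/30)/(408/20) = 4.99122/20.4 = 0.2447

F = 0.245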